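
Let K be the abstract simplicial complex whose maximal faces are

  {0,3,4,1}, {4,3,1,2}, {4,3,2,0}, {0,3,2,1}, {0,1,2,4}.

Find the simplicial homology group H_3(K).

H_3 = Z.

Fix the vertex order 0 < 1 < 2 < 3 < 4 and write every simplex with vertices in increasing order. Then dim K = 3 and the simplices of K are:

  0-simplices (5): [0], [1], [2], [3], [4]
  1-simplices (10): [0,1], [0,2], [0,3], [0,4], [1,2], [1,3], [1,4], [2,3], [2,4], [3,4]
  2-simplices (10): [0,1,2], [0,1,3], [0,1,4], [0,2,3], [0,2,4], [0,3,4], [1,2,3], [1,2,4], [1,3,4], [2,3,4]
  3-simplices (5): [0,1,2,3], [0,1,2,4], [0,1,3,4], [0,2,3,4], [1,2,3,4]

giving chain groups C_0 ≅ Z^5, C_1 ≅ Z^10, C_2 ≅ Z^10, C_3 ≅ Z^5.

∂_1: C_1 → C_0 sends each edge [p,q] (with p < q) to q − p. For instance
  ∂[1,2] = [2] − [1].
This gives a 5×10 integer matrix of rank 4; reducing to Smith normal form yields diagonal entries (1,1,1,1).

∂_2: C_2 → C_1 acts by ∂[p,q,r] = [q,r] − [p,r] + [p,q]. For instance
  ∂[1,3,4] = [3,4] − [1,4] + [1,3],
  ∂[0,1,3] = [1,3] − [0,3] + [0,1].
The 10×10 boundary matrix has rank 6 and Smith normal form diag(1,1,1,1,1,1).

∂_3: C_3 → C_2 sends each 3-simplex σ to the alternating sum Σ_i (−1)^i (σ with its i-th vertex removed). For instance
  ∂[0,1,2,3] = [1,2,3] − [0,2,3] + [0,1,3] − [0,1,2],
  ∂[0,2,3,4] = [2,3,4] − [0,3,4] + [0,2,4] − [0,2,3].
The 10×5 boundary matrix has rank 4 and Smith normal form diag(1,1,1,1).

Now H_k = ker ∂_k / im ∂_{k+1}, so:

  H_3: rank ker ∂_3 − rank ∂_4 = (5 − 4) − 0 = 1, and there is no ∂_4, so H_3 ≅ Z.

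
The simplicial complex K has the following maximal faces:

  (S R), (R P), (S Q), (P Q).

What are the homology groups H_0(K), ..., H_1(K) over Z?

H_0 ≅ Z,  H_1 ≅ Z.

Order the vertices as P < Q < R < S. Listing each simplex with vertices in this order, K has dimension 1 with simplices:

  0-simplices (4): P, Q, R, S
  1-simplices (4): PQ, PR, QS, RS

giving chain groups C_0 ≅ Z^4, C_1 ≅ Z^4.

Boundary ∂_1: C_1 → C_0 maps an edge to its endpoints' difference, ∂[p,q] = q − p. For instance
  ∂PQ = Q − P.
The resulting 4×4 matrix has rank 3, and its Smith normal form has invariant factors (1,1,1).

Reading off H_k = ker ∂_k / im ∂_{k+1}:

  H_0: rank C_0 − rank ∂_1 = 4 − 3 = 1, and the invariant factors of ∂_1 are all 1, so H_0 ≅ Z.
  H_1: rank ker ∂_1 − rank ∂_2 = (4 − 3) − 0 = 1, and there is no ∂_2, so H_1 ≅ Z.

As a check, the Euler characteristic is 4 − 4 = 0, which agrees with 1 − 1 = 0.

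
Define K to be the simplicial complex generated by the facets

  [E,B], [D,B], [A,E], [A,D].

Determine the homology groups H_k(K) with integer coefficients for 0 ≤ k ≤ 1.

H_0 = Z,  H_1 = Z.

K has 4 vertices, 4 edges.
rank ∂_0 = 0, rank ∂_1 = 3 ⇒ b_0 = 4 − 0 − 3 = 1; all invariant factors of ∂_1 are 1 so no torsion. So H_0 ≅ Z.
rank ∂_1 = 3, rank ∂_2 = 0 ⇒ b_1 = 4 − 3 − 0 = 1. So H_1 ≅ Z.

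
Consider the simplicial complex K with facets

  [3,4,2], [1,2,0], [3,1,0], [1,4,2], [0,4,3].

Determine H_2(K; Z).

H_2 = 0.

Order the vertices as 0 < 1 < 2 < 3 < 4. Listing each simplex with vertices in this order, K has dimension 2 with simplices:

  0-simplices (5): [0], [1], [2], [3], [4]
  1-simplices (10): [0,1], [0,2], [0,3], [0,4], [1,2], [1,3], [1,4], [2,3], [2,4], [3,4]
  2-simplices (5): [0,1,2], [0,1,3], [0,3,4], [1,2,4], [2,3,4]

so the chain groups are C_0 ≅ Z^5, C_1 ≅ Z^10, C_2 ≅ Z^5.

Boundary ∂_1: C_1 → C_0 is given by ∂[p,q] = [q] − [p]. For instance
  ∂[1,4] = [4] − [1].
The 5×10 boundary matrix has rank 4 and Smith normal form diag(1,1,1,1).

∂_2: C_2 → C_1 acts by ∂[p,q,r] = [q,r] − [p,r] + [p,q]. For instance
  ∂[0,1,3] = [1,3] − [0,3] + [0,1],
  ∂[2,3,4] = [3,4] − [2,4] + [2,3].
The resulting 10×5 matrix has rank 5, and its Smith normal form has invariant factors (1,1,1,1,1).

From H_k ≅ ker(∂_k) / im(∂_{k+1}) we obtain:

  H_2: rank ker ∂_2 − rank ∂_3 = (5 − 5) − 0 = 0, and there is no ∂_3, so H_2 ≅ 0.

(K is a triangulation of the Möbius band.)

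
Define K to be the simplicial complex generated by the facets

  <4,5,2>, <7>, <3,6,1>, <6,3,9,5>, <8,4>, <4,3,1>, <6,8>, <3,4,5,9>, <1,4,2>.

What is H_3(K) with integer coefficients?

Fix the vertex order 1 < 2 < 3 < 4 < 5 < 6 < 7 < 8 < 9 and write every simplex with vertices in increasing order. Then dim K = 3 and the simplices of K are:

  0-simplices (9): [1], [2], [3], [4], [5], [6], [7], [8], [9]
  1-simplices (17): [1,2], [1,3], [1,4], [1,6], [2,4], [2,5], [3,4], [3,5], [3,6], [3,9], [4,5], [4,8], [4,9], [5,6], [5,9], [6,8], [6,9]
  2-simplices (11): [1,2,4], [1,3,4], [1,3,6], [2,4,5], [3,4,5], [3,4,9], [3,5,6], [3,5,9], [3,6,9], [4,5,9], [5,6,9]
  3-simplices (2): [3,4,5,9], [3,5,6,9]

giving chain groups C_0 ≅ Z^9, C_1 ≅ Z^17, C_2 ≅ Z^11, C_3 ≅ Z^2.

∂_1: C_1 → C_0 maps an edge to its endpoints' difference, ∂[p,q] = q − p. For instance
  ∂[6,9] = [9] − [6].
The resulting 9×17 matrix has rank 7, and its Smith normal form has invariant factors (1,1,1,1,1,1,1).

∂_2: C_2 → C_1 maps a triangle to the signed sum of its edges. For instance
  ∂[3,4,5] = [4,5] − [3,5] + [3,4],
  ∂[5,6,9] = [6,9] − [5,9] + [5,6].
As a 17×11 matrix over Z this has rank 9, with invariant factors (1,1,1,1,1,1,1,1,1).

Boundary ∂_3: C_3 → C_2 sends each 3-simplex σ to the alternating sum Σ_i (−1)^i (σ with its i-th vertex removed). For instance
  ∂[3,4,5,9] = [4,5,9] − [3,5,9] + [3,4,9] − [3,4,5],
  ∂[3,5,6,9] = [5,6,9] − [3,6,9] + [3,5,9] − [3,5,6].
This gives a 11×2 integer matrix of rank 2; reducing to Smith normal form yields diagonal entries (1,1).

Reading off H_k = ker ∂_k / im ∂_{k+1}:

  H_3: rank ker ∂_3 − rank ∂_4 = (2 − 2) − 0 = 0, and there is no ∂_4, so H_3 ≅ 0.

H_3 ≅ 0.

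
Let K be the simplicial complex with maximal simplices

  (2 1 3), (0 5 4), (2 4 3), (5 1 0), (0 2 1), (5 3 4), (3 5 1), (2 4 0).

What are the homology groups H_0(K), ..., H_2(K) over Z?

H_0 = Z,  H_1 = 0,  H_2 = Z.

Fix the vertex order 0 < 1 < 2 < 3 < 4 < 5 and write every simplex with vertices in increasing order. Then dim K = 2 and the simplices of K are:

  0-simplices (6): [0], [1], [2], [3], [4], [5]
  1-simplices (12): [0,1], [0,2], [0,4], [0,5], [1,2], [1,3], [1,5], [2,3], [2,4], [3,4], [3,5], [4,5]
  2-simplices (8): [0,1,2], [0,1,5], [0,2,4], [0,4,5], [1,2,3], [1,3,5], [2,3,4], [3,4,5]

giving chain groups C_0 ≅ Z^6, C_1 ≅ Z^12, C_2 ≅ Z^8.

∂_1: C_1 → C_0 sends each edge [p,q] (with p < q) to q − p. For instance
  ∂[2,4] = [4] − [2].
This gives a 6×12 integer matrix of rank 5; reducing to Smith normal form yields diagonal entries (1,1,1,1,1).

Boundary ∂_2: C_2 → C_1 maps a triangle to the signed sum of its edges. For instance
  ∂[2,3,4] = [3,4] − [2,4] + [2,3],
  ∂[0,2,4] = [2,4] − [0,4] + [0,2].
The resulting 12×8 matrix has rank 7, and its Smith normal form has invariant factors (1,1,1,1,1,1,1).

Computing H_k = (kernel of ∂_k) / (image of ∂_{k+1}):

  H_0: rank C_0 − rank ∂_1 = 6 − 5 = 1, and the invariant factors of ∂_1 are all 1, so H_0 ≅ Z.
  H_1: rank ker ∂_1 − rank ∂_2 = (12 − 5) − 7 = 0, and the invariant factors of ∂_2 are all 1, so H_1 ≅ 0.
  H_2: rank ker ∂_2 − rank ∂_3 = (8 − 7) − 0 = 1, and there is no ∂_3, so H_2 ≅ Z.

As a check, the Euler characteristic is 6 − 12 + 8 = 2, which agrees with 1 − 0 + 1 = 2.
(K is a triangulation of the 2-sphere S^2.)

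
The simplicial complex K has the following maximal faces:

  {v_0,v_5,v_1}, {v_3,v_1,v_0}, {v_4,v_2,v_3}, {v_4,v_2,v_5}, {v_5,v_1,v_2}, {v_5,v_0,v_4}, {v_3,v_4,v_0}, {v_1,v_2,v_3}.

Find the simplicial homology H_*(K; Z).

H_0 ≅ Z,  H_1 = 0,  H_2 ≅ Z.

Order the vertices as v_0 < v_1 < v_2 < v_3 < v_4 < v_5. Listing each simplex with vertices in this order, K has dimension 2 with simplices:

  0-simplices (6): [v_0], [v_1], [v_2], [v_3], [v_4], [v_5]
  1-simplices (12): [v_0,v_1], [v_0,v_3], [v_0,v_4], [v_0,v_5], [v_1,v_2], [v_1,v_3], [v_1,v_5], [v_2,v_3], [v_2,v_4], [v_2,v_5], [v_3,v_4], [v_4,v_5]
  2-simplices (8): [v_0,v_1,v_3], [v_0,v_1,v_5], [v_0,v_3,v_4], [v_0,v_4,v_5], [v_1,v_2,v_3], [v_1,v_2,v_5], [v_2,v_3,v_4], [v_2,v_4,v_5]

giving chain groups C_0 ≅ Z^6, C_1 ≅ Z^12, C_2 ≅ Z^8.

Boundary ∂_1: C_1 → C_0 maps an edge to its endpoints' difference, ∂[p,q] = q − p. For instance
  ∂[v_1,v_5] = [v_5] − [v_1].
This gives a 6×12 integer matrix of rank 5; reducing to Smith normal form yields diagonal entries (1,1,1,1,1).

∂_2: C_2 → C_1 maps a triangle to the signed sum of its edges. For instance
  ∂[v_0,v_3,v_4] = [v_3,v_4] − [v_0,v_4] + [v_0,v_3],
  ∂[v_0,v_4,v_5] = [v_4,v_5] − [v_0,v_5] + [v_0,v_4].
The 12×8 boundary matrix has rank 7 and Smith normal form diag(1,1,1,1,1,1,1).

Now H_k = ker ∂_k / im ∂_{k+1}, so:

  H_0: rank C_0 − rank ∂_1 = 6 − 5 = 1, and the invariant factors of ∂_1 are all 1, so H_0 = Z.
  H_1: rank ker ∂_1 − rank ∂_2 = (12 − 5) − 7 = 0, and the invariant factors of ∂_2 are all 1, so H_1 = 0.
  H_2: rank ker ∂_2 − rank ∂_3 = (8 − 7) − 0 = 1, and there is no ∂_3, so H_2 = Z.

As a check, the Euler characteristic is 6 − 12 + 8 = 2, which agrees with 1 − 0 + 1 = 2.
(K is a triangulation of the 2-sphere S^2.)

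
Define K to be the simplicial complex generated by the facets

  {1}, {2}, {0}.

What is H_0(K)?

Take the total order 0 < 1 < 2 on the vertex set. Then K (dimension 0) consists of the simplices:

  0-simplices (3): [0], [1], [2]

so the chain groups are C_0 ≅ Z^3.

From H_k ≅ ker(∂_k) / im(∂_{k+1}) we obtain:

  H_0: rank C_0 − rank ∂_1 = 3 − 0 = 3, and there is no ∂_1, so H_0 = Z^3.

H_0 ≅ Z^3.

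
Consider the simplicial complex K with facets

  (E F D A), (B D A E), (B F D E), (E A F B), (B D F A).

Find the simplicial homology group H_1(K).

Take the total order A < B < D < E < F on the vertex set. Then K (dimension 3) consists of the simplices:

  0-simplices (5): A, B, D, E, F
  1-simplices (10): AB, AD, AE, AF, BD, BE, BF, DE, DF, EF
  2-simplices (10): ABD, ABE, ABF, ADE, ADF, AEF, BDE, BDF, BEF, DEF
  3-simplices (5): ABDE, ABDF, ABEF, ADEF, BDEF

giving chain groups C_0 ≅ Z^5, C_1 ≅ Z^10, C_2 ≅ Z^10, C_3 ≅ Z^5.

The boundary map ∂_1: C_1 → C_0 maps an edge to its endpoints' difference, ∂[p,q] = q − p.
The 5×10 boundary matrix has rank 4 and Smith normal form diag(1,1,1,1).

The boundary map ∂_2: C_2 → C_1 acts by ∂[p,q,r] = [q,r] − [p,r] + [p,q]. For instance
  ∂ABD = BD − AD + AB,
  ∂ADF = DF − AF + AD.
As a 10×10 matrix over Z this has rank 6, with invariant factors (1,1,1,1,1,1).

Boundary ∂_3: C_3 → C_2 sends each 3-simplex σ to the alternating sum Σ_i (−1)^i (σ with its i-th vertex removed). For instance
  ∂ABEF = BEF − AEF + ABF − ABE,
  ∂ABDE = BDE − ADE + ABE − ABD.
The resulting 10×5 matrix has rank 4, and its Smith normal form has invariant factors (1,1,1,1).

From H_k ≅ ker(∂_k) / im(∂_{k+1}) we obtain:

  H_1: rank ker ∂_1 − rank ∂_2 = (10 − 4) − 6 = 0, and the invariant factors of ∂_2 are all 1, so H_1 = 0.

H_1 = 0.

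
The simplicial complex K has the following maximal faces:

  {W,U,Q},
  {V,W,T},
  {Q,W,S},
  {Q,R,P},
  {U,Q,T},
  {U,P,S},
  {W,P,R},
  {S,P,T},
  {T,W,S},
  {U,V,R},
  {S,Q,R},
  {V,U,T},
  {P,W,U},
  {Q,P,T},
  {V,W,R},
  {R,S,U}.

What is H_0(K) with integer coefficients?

H_0 ≅ Z.

Take the total order P < Q < R < S < T < U < V < W on the vertex set. Then K (dimension 2) consists of the simplices:

  0-simplices (8): P, Q, R, S, T, U, V, W
  1-simplices (24): PQ, PR, PS, PT, PU, PW, QR, QS, QT, QU, QW, RS, RU, RV, RW, ST, SU, SW, TU, TV, TW, UV, UW, VW
  2-simplices (16): PQR, PQT, PRW, PST, PSU, PUW, QRS, QSW, QTU, QUW, RSU, RUV, RVW, STW, TUV, TVW

Hence C_0 ≅ Z^8, C_1 ≅ Z^24, C_2 ≅ Z^16.

Boundary ∂_1: C_1 → C_0 sends each edge [p,q] (with p < q) to q − p. For instance
  ∂QU = U − Q.
As a 8×24 matrix over Z this has rank 7, with invariant factors (1,1,1,1,1,1,1).

The boundary map ∂_2: C_2 → C_1 acts by ∂[p,q,r] = [q,r] − [p,r] + [p,q]. For instance
  ∂QRS = RS − QS + QR,
  ∂PQR = QR − PR + PQ.
The 24×16 boundary matrix has rank 15 and Smith normal form diag(1,1,1,1,1,1,1,1,1,1,1,1,1,1,1).

Reading off H_k = ker ∂_k / im ∂_{k+1}:

  H_0: rank C_0 − rank ∂_1 = 8 − 7 = 1, and the invariant factors of ∂_1 are all 1, so H_0 = Z.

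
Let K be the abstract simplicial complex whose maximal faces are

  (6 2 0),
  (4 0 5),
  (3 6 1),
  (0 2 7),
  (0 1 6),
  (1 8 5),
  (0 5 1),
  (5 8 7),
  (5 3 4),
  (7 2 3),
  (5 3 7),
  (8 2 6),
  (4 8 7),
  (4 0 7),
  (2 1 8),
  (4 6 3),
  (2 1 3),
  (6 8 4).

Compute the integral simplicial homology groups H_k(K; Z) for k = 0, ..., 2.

H_0 = Z,  H_1 = Z ⊕ Z/2,  H_2 = 0.

Order the vertices as 0 < 1 < 2 < 3 < 4 < 5 < 6 < 7 < 8. Listing each simplex with vertices in this order, K has dimension 2 with simplices:

  0-simplices (9): [0], [1], [2], [3], [4], [5], [6], [7], [8]
  1-simplices (27): (27 of them)
  2-simplices (18): [0,1,5], [0,1,6], [0,2,6], [0,2,7], [0,4,5], [0,4,7], [1,2,3], [1,2,8], [1,3,6], [1,5,8], [2,3,7], [2,6,8], [3,4,5], [3,4,6], [3,5,7], [4,6,8], [4,7,8], [5,7,8]

so the chain groups are C_0 ≅ Z^9, C_1 ≅ Z^27, C_2 ≅ Z^18.

Boundary ∂_1: C_1 → C_0 maps an edge to its endpoints' difference, ∂[p,q] = q − p.
The resulting 9×27 matrix has rank 8, and its Smith normal form has invariant factors (1,1,1,1,1,1,1,1).

The boundary map ∂_2: C_2 → C_1 sends each 2-simplex [p,q,r] to [q,r] − [p,r] + [p,q]. For instance
  ∂[0,4,5] = [4,5] − [0,5] + [0,4],
  ∂[1,5,8] = [5,8] − [1,8] + [1,5].
As a 27×18 matrix over Z this has rank 18, with invariant factors (1,1,1,1,1,1,1,1,1,1,1,1,1,1,1,1,1,2).

Reading off H_k = ker ∂_k / im ∂_{k+1}:

  H_0: rank C_0 − rank ∂_1 = 9 − 8 = 1, and the invariant factors of ∂_1 are all 1, so H_0 ≅ Z.
  H_1: rank ker ∂_1 − rank ∂_2 = (27 − 8) − 18 = 1, and ∂_2 has invariant factor 2 > 1, so H_1 ≅ Z ⊕ Z/2.
  H_2: rank ker ∂_2 − rank ∂_3 = (18 − 18) − 0 = 0, and there is no ∂_3, so H_2 ≅ 0.

As a check, the Euler characteristic is 9 − 27 + 18 = 0, which agrees with 1 − 1 + 0 = 0.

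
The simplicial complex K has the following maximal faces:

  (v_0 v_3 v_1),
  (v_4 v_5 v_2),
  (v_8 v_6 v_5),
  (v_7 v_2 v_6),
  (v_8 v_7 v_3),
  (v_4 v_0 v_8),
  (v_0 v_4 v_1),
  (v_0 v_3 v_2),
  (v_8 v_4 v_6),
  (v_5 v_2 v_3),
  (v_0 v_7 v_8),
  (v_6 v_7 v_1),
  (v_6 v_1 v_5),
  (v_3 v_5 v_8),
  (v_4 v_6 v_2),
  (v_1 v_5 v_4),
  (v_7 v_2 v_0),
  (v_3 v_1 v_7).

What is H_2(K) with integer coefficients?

H_2 = 0.

Order the vertices as v_0 < v_1 < v_2 < v_3 < v_4 < v_5 < v_6 < v_7 < v_8. Listing each simplex with vertices in this order, K has dimension 2 with simplices:

  0-simplices (9): [v_0], [v_1], [v_2], [v_3], [v_4], [v_5], [v_6], [v_7], [v_8]
  1-simplices (27): (27 of them)
  2-simplices (18): (18 of them)

Hence C_0 ≅ Z^9, C_1 ≅ Z^27, C_2 ≅ Z^18.

The boundary map ∂_1: C_1 → C_0 is given by ∂[p,q] = [q] − [p].
The resulting 9×27 matrix has rank 8, and its Smith normal form has invariant factors (1,1,1,1,1,1,1,1).

The boundary map ∂_2: C_2 → C_1 sends each 2-simplex [p,q,r] to [q,r] − [p,r] + [p,q]. For instance
  ∂[v_1,v_4,v_5] = [v_4,v_5] − [v_1,v_5] + [v_1,v_4],
  ∂[v_2,v_3,v_5] = [v_3,v_5] − [v_2,v_5] + [v_2,v_3].
The resulting 27×18 matrix has rank 18, and its Smith normal form has invariant factors (1,1,1,1,1,1,1,1,1,1,1,1,1,1,1,1,1,2).

Reading off H_k = ker ∂_k / im ∂_{k+1}:

  H_2: rank ker ∂_2 − rank ∂_3 = (18 − 18) − 0 = 0, and there is no ∂_3, so H_2 ≅ 0.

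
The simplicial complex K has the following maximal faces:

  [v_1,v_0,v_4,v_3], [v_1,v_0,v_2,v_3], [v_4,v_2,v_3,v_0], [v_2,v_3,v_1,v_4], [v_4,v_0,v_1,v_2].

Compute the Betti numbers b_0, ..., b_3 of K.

Fix the vertex order v_0 < v_1 < v_2 < v_3 < v_4 and write every simplex with vertices in increasing order. Then dim K = 3 and the simplices of K are:

  0-simplices (5): [v_0], [v_1], [v_2], [v_3], [v_4]
  1-simplices (10): [v_0,v_1], [v_0,v_2], [v_0,v_3], [v_0,v_4], [v_1,v_2], [v_1,v_3], [v_1,v_4], [v_2,v_3], [v_2,v_4], [v_3,v_4]
  2-simplices (10): [v_0,v_1,v_2], [v_0,v_1,v_3], [v_0,v_1,v_4], [v_0,v_2,v_3], [v_0,v_2,v_4], [v_0,v_3,v_4], [v_1,v_2,v_3], [v_1,v_2,v_4], [v_1,v_3,v_4], [v_2,v_3,v_4]
  3-simplices (5): [v_0,v_1,v_2,v_3], [v_0,v_1,v_2,v_4], [v_0,v_1,v_3,v_4], [v_0,v_2,v_3,v_4], [v_1,v_2,v_3,v_4]

Hence C_0 ≅ Z^5, C_1 ≅ Z^10, C_2 ≅ Z^10, C_3 ≅ Z^5.

Boundary ∂_1: C_1 → C_0 maps an edge to its endpoints' difference, ∂[p,q] = q − p. For instance
  ∂[v_1,v_2] = [v_2] − [v_1].
As a 5×10 matrix over Z this has rank 4, with invariant factors (1,1,1,1).

Boundary ∂_2: C_2 → C_1 sends each 2-simplex [p,q,r] to [q,r] − [p,r] + [p,q]. For instance
  ∂[v_1,v_2,v_3] = [v_2,v_3] − [v_1,v_3] + [v_1,v_2],
  ∂[v_0,v_1,v_3] = [v_1,v_3] − [v_0,v_3] + [v_0,v_1].
This gives a 10×10 integer matrix of rank 6; reducing to Smith normal form yields diagonal entries (1,1,1,1,1,1).

The boundary map ∂_3: C_3 → C_2 sends each 3-simplex σ to the alternating sum Σ_i (−1)^i (σ with its i-th vertex removed). For instance
  ∂[v_0,v_1,v_3,v_4] = [v_1,v_3,v_4] − [v_0,v_3,v_4] + [v_0,v_1,v_4] − [v_0,v_1,v_3],
  ∂[v_0,v_1,v_2,v_4] = [v_1,v_2,v_4] − [v_0,v_2,v_4] + [v_0,v_1,v_4] − [v_0,v_1,v_2].
The resulting 10×5 matrix has rank 4, and its Smith normal form has invariant factors (1,1,1,1).

Now H_k = ker ∂_k / im ∂_{k+1}, so:

  H_0: rank C_0 − rank ∂_1 = 5 − 4 = 1, and the invariant factors of ∂_1 are all 1, so H_0 ≅ Z.
  H_1: rank ker ∂_1 − rank ∂_2 = (10 − 4) − 6 = 0, and the invariant factors of ∂_2 are all 1, so H_1 ≅ 0.
  H_2: rank ker ∂_2 − rank ∂_3 = (10 − 6) − 4 = 0, and the invariant factors of ∂_3 are all 1, so H_2 ≅ 0.
  H_3: rank ker ∂_3 − rank ∂_4 = (5 − 4) − 0 = 1, and there is no ∂_4, so H_3 ≅ Z.

(K is a triangulation of the 3-sphere S^3.)

Hence the Betti numbers are b_0 = 1, b_1 = 0, b_2 = 0, b_3 = 1.

b_0 = 1, b_1 = 0, b_2 = 0, b_3 = 1.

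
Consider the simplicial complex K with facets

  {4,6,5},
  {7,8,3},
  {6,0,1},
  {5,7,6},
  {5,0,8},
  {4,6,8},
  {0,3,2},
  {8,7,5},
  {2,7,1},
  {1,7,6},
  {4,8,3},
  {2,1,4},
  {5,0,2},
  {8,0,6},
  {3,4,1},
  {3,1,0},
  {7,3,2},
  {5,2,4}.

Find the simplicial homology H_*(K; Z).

Order the vertices as 0 < 1 < 2 < 3 < 4 < 5 < 6 < 7 < 8. Listing each simplex with vertices in this order, K has dimension 2 with simplices:

  0-simplices (9): [0], [1], [2], [3], [4], [5], [6], [7], [8]
  1-simplices (27): (27 of them)
  2-simplices (18): [0,1,3], [0,1,6], [0,2,3], [0,2,5], [0,5,8], [0,6,8], [1,2,4], [1,2,7], [1,3,4], [1,6,7], [2,3,7], [2,4,5], [3,4,8], [3,7,8], [4,5,6], [4,6,8], [5,6,7], [5,7,8]

so the chain groups are C_0 ≅ Z^9, C_1 ≅ Z^27, C_2 ≅ Z^18.

The boundary map ∂_1: C_1 → C_0 maps an edge to its endpoints' difference, ∂[p,q] = q − p. For instance
  ∂[4,5] = [5] − [4].
The resulting 9×27 matrix has rank 8, and its Smith normal form has invariant factors (1,1,1,1,1,1,1,1).

∂_2: C_2 → C_1 maps a triangle to the signed sum of its edges. For instance
  ∂[4,5,6] = [5,6] − [4,6] + [4,5],
  ∂[0,5,8] = [5,8] − [0,8] + [0,5].
As a 27×18 matrix over Z this has rank 18, with invariant factors (1,1,1,1,1,1,1,1,1,1,1,1,1,1,1,1,1,2).

Computing H_k = (kernel of ∂_k) / (image of ∂_{k+1}):

  H_0: rank C_0 − rank ∂_1 = 9 − 8 = 1, and the invariant factors of ∂_1 are all 1, so H_0 ≅ Z.
  H_1: rank ker ∂_1 − rank ∂_2 = (27 − 8) − 18 = 1, and ∂_2 has invariant factor 2 > 1, so H_1 ≅ Z ⊕ Z/2Z.
  H_2: rank ker ∂_2 − rank ∂_3 = (18 − 18) − 0 = 0, and there is no ∂_3, so H_2 ≅ 0.

H_0 ≅ Z,  H_1 ≅ Z ⊕ Z/2Z,  H_2 = 0.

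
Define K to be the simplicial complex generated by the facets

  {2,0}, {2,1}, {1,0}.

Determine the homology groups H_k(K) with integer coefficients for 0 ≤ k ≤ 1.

H_0 = Z,  H_1 = Z.

Take the total order 0 < 1 < 2 on the vertex set. Then K (dimension 1) consists of the simplices:

  0-simplices (3): [0], [1], [2]
  1-simplices (3): [0,1], [0,2], [1,2]

so the chain groups are C_0 ≅ Z^3, C_1 ≅ Z^3.

Boundary ∂_1: C_1 → C_0 is given by ∂[p,q] = [q] − [p]. For instance
  ∂[0,1] = [1] − [0].
This gives a 3×3 integer matrix of rank 2; reducing to Smith normal form yields diagonal entries (1,1).

Computing H_k = (kernel of ∂_k) / (image of ∂_{k+1}):

  H_0: rank C_0 − rank ∂_1 = 3 − 2 = 1, and the invariant factors of ∂_1 are all 1, so H_0 = Z.
  H_1: rank ker ∂_1 − rank ∂_2 = (3 − 2) − 0 = 1, and there is no ∂_2, so H_1 = Z.

As a check, the Euler characteristic is 3 − 3 = 0, which agrees with 1 − 1 = 0.
(K is a triangulation of the circle S^1.)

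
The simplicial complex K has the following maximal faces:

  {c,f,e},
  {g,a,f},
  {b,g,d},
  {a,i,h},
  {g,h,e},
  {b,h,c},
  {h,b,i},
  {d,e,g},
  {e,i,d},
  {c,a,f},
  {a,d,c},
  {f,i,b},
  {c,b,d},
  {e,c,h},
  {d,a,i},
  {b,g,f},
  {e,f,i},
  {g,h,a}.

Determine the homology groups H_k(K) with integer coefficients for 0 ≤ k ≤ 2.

H_0 = Z,  H_1 = Z^2,  H_2 = Z.

Order the vertices as a < b < c < d < e < f < g < h < i. Listing each simplex with vertices in this order, K has dimension 2 with simplices:

  0-simplices (9): a, b, c, d, e, f, g, h, i
  1-simplices (27): ac, ad, af, ag, ah, ai, bc, bd, bf, bg, bh, bi, cd, ce, cf, ch, de, dg, di, ef, eg, eh, ei, fg, fi, gh, hi
  2-simplices (18): acd, acf, adi, afg, agh, ahi, bcd, bch, bdg, bfg, bfi, bhi, cef, ceh, deg, dei, efi, egh

so the chain groups are C_0 ≅ Z^9, C_1 ≅ Z^27, C_2 ≅ Z^18.

∂_1: C_1 → C_0 is given by ∂[p,q] = [q] − [p]. For instance
  ∂di = i − d.
This gives a 9×27 integer matrix of rank 8; reducing to Smith normal form yields diagonal entries (1,1,1,1,1,1,1,1).

Boundary ∂_2: C_2 → C_1 acts by ∂[p,q,r] = [q,r] − [p,r] + [p,q]. For instance
  ∂cef = ef − cf + ce,
  ∂adi = di − ai + ad.
As a 27×18 matrix over Z this has rank 17, with invariant factors (1,1,1,1,1,1,1,1,1,1,1,1,1,1,1,1,1).

Computing H_k = (kernel of ∂_k) / (image of ∂_{k+1}):

  H_0: rank C_0 − rank ∂_1 = 9 − 8 = 1, and the invariant factors of ∂_1 are all 1, so H_0 ≅ Z.
  H_1: rank ker ∂_1 − rank ∂_2 = (27 − 8) − 17 = 2, and the invariant factors of ∂_2 are all 1, so H_1 ≅ Z^2.
  H_2: rank ker ∂_2 − rank ∂_3 = (18 − 17) − 0 = 1, and there is no ∂_3, so H_2 ≅ Z.

As a check, the Euler characteristic is 9 − 27 + 18 = 0, which agrees with 1 − 2 + 1 = 0.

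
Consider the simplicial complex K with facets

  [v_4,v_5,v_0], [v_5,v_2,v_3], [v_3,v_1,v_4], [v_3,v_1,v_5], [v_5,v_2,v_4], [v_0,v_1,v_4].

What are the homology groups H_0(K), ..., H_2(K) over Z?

Fix the vertex order v_0 < v_1 < v_2 < v_3 < v_4 < v_5 and write every simplex with vertices in increasing order. Then dim K = 2 and the simplices of K are:

  0-simplices (6): [v_0], [v_1], [v_2], [v_3], [v_4], [v_5]
  1-simplices (12): [v_0,v_1], [v_0,v_4], [v_0,v_5], [v_1,v_3], [v_1,v_4], [v_1,v_5], [v_2,v_3], [v_2,v_4], [v_2,v_5], [v_3,v_4], [v_3,v_5], [v_4,v_5]
  2-simplices (6): [v_0,v_1,v_4], [v_0,v_4,v_5], [v_1,v_3,v_4], [v_1,v_3,v_5], [v_2,v_3,v_5], [v_2,v_4,v_5]

Hence C_0 ≅ Z^6, C_1 ≅ Z^12, C_2 ≅ Z^6.

Boundary ∂_1: C_1 → C_0 maps an edge to its endpoints' difference, ∂[p,q] = q − p.
The resulting 6×12 matrix has rank 5, and its Smith normal form has invariant factors (1,1,1,1,1).

Boundary ∂_2: C_2 → C_1 sends each 2-simplex [p,q,r] to [q,r] − [p,r] + [p,q]. For instance
  ∂[v_0,v_1,v_4] = [v_1,v_4] − [v_0,v_4] + [v_0,v_1],
  ∂[v_2,v_4,v_5] = [v_4,v_5] − [v_2,v_5] + [v_2,v_4].
The resulting 12×6 matrix has rank 6, and its Smith normal form has invariant factors (1,1,1,1,1,1).

Now H_k = ker ∂_k / im ∂_{k+1}, so:

  H_0: rank C_0 − rank ∂_1 = 6 − 5 = 1, and the invariant factors of ∂_1 are all 1, so H_0 = Z.
  H_1: rank ker ∂_1 − rank ∂_2 = (12 − 5) − 6 = 1, and the invariant factors of ∂_2 are all 1, so H_1 = Z.
  H_2: rank ker ∂_2 − rank ∂_3 = (6 − 6) − 0 = 0, and there is no ∂_3, so H_2 = 0.

As a check, the Euler characteristic is 6 − 12 + 6 = 0, which agrees with 1 − 1 + 0 = 0.
(K is a triangulation of the cylinder S^1 x I.)

H_0 ≅ Z,  H_1 ≅ Z,  H_2 = 0.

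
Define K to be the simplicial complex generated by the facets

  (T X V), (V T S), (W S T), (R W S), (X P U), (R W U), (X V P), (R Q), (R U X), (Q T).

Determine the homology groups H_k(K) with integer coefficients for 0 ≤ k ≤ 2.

Fix the vertex order P < Q < R < S < T < U < V < W < X and write every simplex with vertices in increasing order. Then dim K = 2 and the simplices of K are:

  0-simplices (9): P, Q, R, S, T, U, V, W, X
  1-simplices (18): PU, PV, PX, QR, QT, RS, RU, RW, RX, ST, SV, SW, TV, TW, TX, UW, UX, VX
  2-simplices (8): PUX, PVX, RSW, RUW, RUX, STV, STW, TVX

giving chain groups C_0 ≅ Z^9, C_1 ≅ Z^18, C_2 ≅ Z^8.

The boundary map ∂_1: C_1 → C_0 maps an edge to its endpoints' difference, ∂[p,q] = q − p.
The resulting 9×18 matrix has rank 8, and its Smith normal form has invariant factors (1,1,1,1,1,1,1,1).

Boundary ∂_2: C_2 → C_1 maps a triangle to the signed sum of its edges. For instance
  ∂RUX = UX − RX + RU,
  ∂PVX = VX − PX + PV.
The 18×8 boundary matrix has rank 8 and Smith normal form diag(1,1,1,1,1,1,1,1).

From H_k ≅ ker(∂_k) / im(∂_{k+1}) we obtain:

  H_0: rank C_0 − rank ∂_1 = 9 − 8 = 1, and the invariant factors of ∂_1 are all 1, so H_0 = Z.
  H_1: rank ker ∂_1 − rank ∂_2 = (18 − 8) − 8 = 2, and the invariant factors of ∂_2 are all 1, so H_1 = Z^2.
  H_2: rank ker ∂_2 − rank ∂_3 = (8 − 8) − 0 = 0, and there is no ∂_3, so H_2 = 0.

As a check, the Euler characteristic is 9 − 18 + 8 = -1, which agrees with 1 − 2 + 0 = -1.

H_0 ≅ Z,  H_1 ≅ Z^2,  H_2 = 0.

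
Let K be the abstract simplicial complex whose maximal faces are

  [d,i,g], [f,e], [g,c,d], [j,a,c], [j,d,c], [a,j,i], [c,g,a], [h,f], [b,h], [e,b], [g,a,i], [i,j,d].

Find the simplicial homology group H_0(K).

Take the total order a < b < c < d < e < f < g < h < i < j on the vertex set. Then K (dimension 2) consists of the simplices:

  0-simplices (10): a, b, c, d, e, f, g, h, i, j
  1-simplices (16): ac, ag, ai, aj, be, bh, cd, cg, cj, dg, di, dj, ef, fh, gi, ij
  2-simplices (8): acg, acj, agi, aij, cdg, cdj, dgi, dij

giving chain groups C_0 ≅ Z^10, C_1 ≅ Z^16, C_2 ≅ Z^8.

Boundary ∂_1: C_1 → C_0 maps an edge to its endpoints' difference, ∂[p,q] = q − p.
This gives a 10×16 integer matrix of rank 8; reducing to Smith normal form yields diagonal entries (1,1,1,1,1,1,1,1).

The boundary map ∂_2: C_2 → C_1 maps a triangle to the signed sum of its edges. For instance
  ∂acg = cg − ag + ac,
  ∂aij = ij − aj + ai.
This gives a 16×8 integer matrix of rank 7; reducing to Smith normal form yields diagonal entries (1,1,1,1,1,1,1).

From H_k ≅ ker(∂_k) / im(∂_{k+1}) we obtain:

  H_0: rank C_0 − rank ∂_1 = 10 − 8 = 2, and the invariant factors of ∂_1 are all 1, so H_0 = Z^2.

H_0 = Z^2.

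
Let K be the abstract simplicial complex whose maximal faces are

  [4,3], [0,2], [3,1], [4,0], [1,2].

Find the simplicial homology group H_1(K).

H_1 ≅ Z.

Order the vertices as 0 < 1 < 2 < 3 < 4. Listing each simplex with vertices in this order, K has dimension 1 with simplices:

  0-simplices (5): [0], [1], [2], [3], [4]
  1-simplices (5): [0,2], [0,4], [1,2], [1,3], [3,4]

Hence C_0 ≅ Z^5, C_1 ≅ Z^5.

The boundary map ∂_1: C_1 → C_0 sends each edge [p,q] (with p < q) to q − p. For instance
  ∂[0,4] = [4] − [0].
This gives a 5×5 integer matrix of rank 4; reducing to Smith normal form yields diagonal entries (1,1,1,1).

Computing H_k = (kernel of ∂_k) / (image of ∂_{k+1}):

  H_1: rank ker ∂_1 − rank ∂_2 = (5 − 4) − 0 = 1, and there is no ∂_2, so H_1 ≅ Z.

(K is a triangulation of the circle S^1.)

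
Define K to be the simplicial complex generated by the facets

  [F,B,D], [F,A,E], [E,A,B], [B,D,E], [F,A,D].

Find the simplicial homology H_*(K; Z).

We work with the vertex ordering A < B < D < E < F. The simplices of K, each written with vertices in increasing order, are:

  0-simplices (5): A, B, D, E, F
  1-simplices (10): AB, AD, AE, AF, BD, BE, BF, DE, DF, EF
  2-simplices (5): ABE, ADF, AEF, BDE, BDF

Hence C_0 ≅ Z^5, C_1 ≅ Z^10, C_2 ≅ Z^5.

The boundary map ∂_1: C_1 → C_0 is given by ∂[p,q] = [q] − [p].
The 5×10 boundary matrix has rank 4 and Smith normal form diag(1,1,1,1).

The boundary map ∂_2: C_2 → C_1 sends each 2-simplex [p,q,r] to [q,r] − [p,r] + [p,q]. For instance
  ∂AEF = EF − AF + AE,
  ∂ABE = BE − AE + AB.
This gives a 10×5 integer matrix of rank 5; reducing to Smith normal form yields diagonal entries (1,1,1,1,1).

Computing H_k = (kernel of ∂_k) / (image of ∂_{k+1}):

  H_0: rank C_0 − rank ∂_1 = 5 − 4 = 1, and the invariant factors of ∂_1 are all 1, so H_0 ≅ Z.
  H_1: rank ker ∂_1 − rank ∂_2 = (10 − 4) − 5 = 1, and the invariant factors of ∂_2 are all 1, so H_1 ≅ Z.
  H_2: rank ker ∂_2 − rank ∂_3 = (5 − 5) − 0 = 0, and there is no ∂_3, so H_2 ≅ 0.

As a check, the Euler characteristic is 5 − 10 + 5 = 0, which agrees with 1 − 1 + 0 = 0.

H_0 = Z,  H_1 = Z,  H_2 = 0.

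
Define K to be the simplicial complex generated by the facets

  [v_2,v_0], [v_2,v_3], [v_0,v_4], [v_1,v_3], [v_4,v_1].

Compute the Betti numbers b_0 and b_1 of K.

b_0 = 1, b_1 = 1.

Fix the vertex order v_0 < v_1 < v_2 < v_3 < v_4 and write every simplex with vertices in increasing order. Then dim K = 1 and the simplices of K are:

  0-simplices (5): [v_0], [v_1], [v_2], [v_3], [v_4]
  1-simplices (5): [v_0,v_2], [v_0,v_4], [v_1,v_3], [v_1,v_4], [v_2,v_3]

so the chain groups are C_0 ≅ Z^5, C_1 ≅ Z^5.

∂_1: C_1 → C_0 is given by ∂[p,q] = [q] − [p]. For instance
  ∂[v_0,v_4] = [v_4] − [v_0].
This gives a 5×5 integer matrix of rank 4; reducing to Smith normal form yields diagonal entries (1,1,1,1).

From H_k ≅ ker(∂_k) / im(∂_{k+1}) we obtain:

  H_0: rank C_0 − rank ∂_1 = 5 − 4 = 1, and the invariant factors of ∂_1 are all 1, so H_0 ≅ Z.
  H_1: rank ker ∂_1 − rank ∂_2 = (5 − 4) − 0 = 1, and there is no ∂_2, so H_1 ≅ Z.

As a check, the Euler characteristic is 5 − 5 = 0, which agrees with 1 − 1 = 0.
(K is a triangulation of the circle S^1.)

Hence the Betti numbers are b_0 = 1, b_1 = 1.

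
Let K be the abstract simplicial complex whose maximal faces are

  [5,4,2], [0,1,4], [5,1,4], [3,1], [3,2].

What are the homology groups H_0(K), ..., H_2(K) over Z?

Fix the vertex order 0 < 1 < 2 < 3 < 4 < 5 and write every simplex with vertices in increasing order. Then dim K = 2 and the simplices of K are:

  0-simplices (6): [0], [1], [2], [3], [4], [5]
  1-simplices (9): [0,1], [0,4], [1,3], [1,4], [1,5], [2,3], [2,4], [2,5], [4,5]
  2-simplices (3): [0,1,4], [1,4,5], [2,4,5]

giving chain groups C_0 ≅ Z^6, C_1 ≅ Z^9, C_2 ≅ Z^3.

∂_1: C_1 → C_0 is given by ∂[p,q] = [q] − [p]. For instance
  ∂[2,3] = [3] − [2].
This gives a 6×9 integer matrix of rank 5; reducing to Smith normal form yields diagonal entries (1,1,1,1,1).

The boundary map ∂_2: C_2 → C_1 sends each 2-simplex [p,q,r] to [q,r] − [p,r] + [p,q]. For instance
  ∂[1,4,5] = [4,5] − [1,5] + [1,4],
  ∂[0,1,4] = [1,4] − [0,4] + [0,1].
As a 9×3 matrix over Z this has rank 3, with invariant factors (1,1,1).

Computing H_k = (kernel of ∂_k) / (image of ∂_{k+1}):

  H_0: rank C_0 − rank ∂_1 = 6 − 5 = 1, and the invariant factors of ∂_1 are all 1, so H_0 ≅ Z.
  H_1: rank ker ∂_1 − rank ∂_2 = (9 − 5) − 3 = 1, and the invariant factors of ∂_2 are all 1, so H_1 ≅ Z.
  H_2: rank ker ∂_2 − rank ∂_3 = (3 − 3) − 0 = 0, and there is no ∂_3, so H_2 ≅ 0.

As a check, the Euler characteristic is 6 − 9 + 3 = 0, which agrees with 1 − 1 + 0 = 0.

H_0 = Z,  H_1 = Z,  H_2 = 0.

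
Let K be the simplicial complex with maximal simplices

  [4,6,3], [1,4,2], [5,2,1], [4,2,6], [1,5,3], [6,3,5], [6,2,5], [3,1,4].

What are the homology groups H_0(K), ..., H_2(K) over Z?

Take the total order 1 < 2 < 3 < 4 < 5 < 6 on the vertex set. Then K (dimension 2) consists of the simplices:

  0-simplices (6): [1], [2], [3], [4], [5], [6]
  1-simplices (12): [1,2], [1,3], [1,4], [1,5], [2,4], [2,5], [2,6], [3,4], [3,5], [3,6], [4,6], [5,6]
  2-simplices (8): [1,2,4], [1,2,5], [1,3,4], [1,3,5], [2,4,6], [2,5,6], [3,4,6], [3,5,6]

giving chain groups C_0 ≅ Z^6, C_1 ≅ Z^12, C_2 ≅ Z^8.

∂_1: C_1 → C_0 is given by ∂[p,q] = [q] − [p].
As a 6×12 matrix over Z this has rank 5, with invariant factors (1,1,1,1,1).

The boundary map ∂_2: C_2 → C_1 maps a triangle to the signed sum of its edges. For instance
  ∂[1,2,5] = [2,5] − [1,5] + [1,2],
  ∂[1,3,5] = [3,5] − [1,5] + [1,3].
The resulting 12×8 matrix has rank 7, and its Smith normal form has invariant factors (1,1,1,1,1,1,1).

Computing H_k = (kernel of ∂_k) / (image of ∂_{k+1}):

  H_0: rank C_0 − rank ∂_1 = 6 − 5 = 1, and the invariant factors of ∂_1 are all 1, so H_0 = Z.
  H_1: rank ker ∂_1 − rank ∂_2 = (12 − 5) − 7 = 0, and the invariant factors of ∂_2 are all 1, so H_1 = 0.
  H_2: rank ker ∂_2 − rank ∂_3 = (8 − 7) − 0 = 1, and there is no ∂_3, so H_2 = Z.

As a check, the Euler characteristic is 6 − 12 + 8 = 2, which agrees with 1 − 0 + 1 = 2.
(K is a triangulation of the 2-sphere S^2.)

H_0 ≅ Z,  H_1 = 0,  H_2 ≅ Z.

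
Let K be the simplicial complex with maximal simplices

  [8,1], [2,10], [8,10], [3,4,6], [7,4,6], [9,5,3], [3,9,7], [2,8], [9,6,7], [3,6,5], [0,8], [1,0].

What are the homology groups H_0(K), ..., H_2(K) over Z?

H_0 = Z^2,  H_1 = Z^3,  H_2 = 0.

Order the vertices as 0 < 1 < 2 < 3 < 4 < 5 < 6 < 7 < 8 < 9 < 10. Listing each simplex with vertices in this order, K has dimension 2 with simplices:

  0-simplices (11): [0], [1], [2], [3], [4], [5], [6], [7], [8], [9], [10]
  1-simplices (18): [0,1], [0,8], [1,8], [2,8], [2,10], [3,4], [3,5], [3,6], [3,7], [3,9], [4,6], [4,7], [5,6], [5,9], [6,7], [6,9], [7,9], [8,10]
  2-simplices (6): [3,4,6], [3,5,6], [3,5,9], [3,7,9], [4,6,7], [6,7,9]

giving chain groups C_0 ≅ Z^11, C_1 ≅ Z^18, C_2 ≅ Z^6.

The boundary map ∂_1: C_1 → C_0 maps an edge to its endpoints' difference, ∂[p,q] = q − p.
As a 11×18 matrix over Z this has rank 9, with invariant factors (1,1,1,1,1,1,1,1,1).

Boundary ∂_2: C_2 → C_1 maps a triangle to the signed sum of its edges. For instance
  ∂[3,7,9] = [7,9] − [3,9] + [3,7],
  ∂[4,6,7] = [6,7] − [4,7] + [4,6].
The 18×6 boundary matrix has rank 6 and Smith normal form diag(1,1,1,1,1,1).

Now H_k = ker ∂_k / im ∂_{k+1}, so:

  H_0: rank C_0 − rank ∂_1 = 11 − 9 = 2, and the invariant factors of ∂_1 are all 1, so H_0 ≅ Z^2.
  H_1: rank ker ∂_1 − rank ∂_2 = (18 − 9) − 6 = 3, and the invariant factors of ∂_2 are all 1, so H_1 ≅ Z^3.
  H_2: rank ker ∂_2 − rank ∂_3 = (6 − 6) − 0 = 0, and there is no ∂_3, so H_2 ≅ 0.

As a check, the Euler characteristic is 11 − 18 + 6 = -1, which agrees with 2 − 3 + 0 = -1.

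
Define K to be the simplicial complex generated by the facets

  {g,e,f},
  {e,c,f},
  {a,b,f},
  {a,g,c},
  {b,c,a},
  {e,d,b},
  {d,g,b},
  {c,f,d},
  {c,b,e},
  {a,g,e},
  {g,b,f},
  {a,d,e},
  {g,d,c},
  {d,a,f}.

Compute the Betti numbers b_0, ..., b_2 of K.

b_0 = 1, b_1 = 2, b_2 = 1.

Fix the vertex order a < b < c < d < e < f < g and write every simplex with vertices in increasing order. Then dim K = 2 and the simplices of K are:

  0-simplices (7): a, b, c, d, e, f, g
  1-simplices (21): ab, ac, ad, ae, af, ag, bc, bd, be, bf, bg, cd, ce, cf, cg, de, df, dg, ef, eg, fg
  2-simplices (14): abc, abf, acg, ade, adf, aeg, bce, bde, bdg, bfg, cdf, cdg, cef, efg

Hence C_0 ≅ Z^7, C_1 ≅ Z^21, C_2 ≅ Z^14.

∂_1: C_1 → C_0 is given by ∂[p,q] = [q] − [p]. For instance
  ∂cd = d − c.
The 7×21 boundary matrix has rank 6 and Smith normal form diag(1,1,1,1,1,1).

The boundary map ∂_2: C_2 → C_1 acts by ∂[p,q,r] = [q,r] − [p,r] + [p,q]. For instance
  ∂bfg = fg − bg + bf,
  ∂cdf = df − cf + cd.
The resulting 21×14 matrix has rank 13, and its Smith normal form has invariant factors (1,1,1,1,1,1,1,1,1,1,1,1,1).

From H_k ≅ ker(∂_k) / im(∂_{k+1}) we obtain:

  H_0: rank C_0 − rank ∂_1 = 7 − 6 = 1, and the invariant factors of ∂_1 are all 1, so H_0 ≅ Z.
  H_1: rank ker ∂_1 − rank ∂_2 = (21 − 6) − 13 = 2, and the invariant factors of ∂_2 are all 1, so H_1 ≅ Z^2.
  H_2: rank ker ∂_2 − rank ∂_3 = (14 − 13) − 0 = 1, and there is no ∂_3, so H_2 ≅ Z.

Hence the Betti numbers are b_0 = 1, b_1 = 2, b_2 = 1.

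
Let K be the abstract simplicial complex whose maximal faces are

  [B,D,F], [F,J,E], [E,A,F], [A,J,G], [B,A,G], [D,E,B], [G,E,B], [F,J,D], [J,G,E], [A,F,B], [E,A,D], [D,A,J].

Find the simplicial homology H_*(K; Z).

H_0 ≅ Z,  H_1 ≅ Z/2,  H_2 = 0.

K has 7 vertices, 18 edges, 12 triangles.
rank ∂_0 = 0, rank ∂_1 = 6 ⇒ b_0 = 7 − 0 − 6 = 1; all invariant factors of ∂_1 are 1 so no torsion. So H_0 ≅ Z.
rank ∂_1 = 6, rank ∂_2 = 12 ⇒ b_1 = 18 − 6 − 12 = 0; ∂_2 has invariant factor(s) [2] giving torsion. So H_1 ≅ Z/2.
rank ∂_2 = 12, rank ∂_3 = 0 ⇒ b_2 = 12 − 12 − 0 = 0. So H_2 ≅ 0.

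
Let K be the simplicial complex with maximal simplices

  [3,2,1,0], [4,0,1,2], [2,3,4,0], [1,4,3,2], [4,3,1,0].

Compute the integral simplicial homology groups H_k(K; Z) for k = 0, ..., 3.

We work with the vertex ordering 0 < 1 < 2 < 3 < 4. The simplices of K, each written with vertices in increasing order, are:

  0-simplices (5): [0], [1], [2], [3], [4]
  1-simplices (10): [0,1], [0,2], [0,3], [0,4], [1,2], [1,3], [1,4], [2,3], [2,4], [3,4]
  2-simplices (10): [0,1,2], [0,1,3], [0,1,4], [0,2,3], [0,2,4], [0,3,4], [1,2,3], [1,2,4], [1,3,4], [2,3,4]
  3-simplices (5): [0,1,2,3], [0,1,2,4], [0,1,3,4], [0,2,3,4], [1,2,3,4]

Hence C_0 ≅ Z^5, C_1 ≅ Z^10, C_2 ≅ Z^10, C_3 ≅ Z^5.

Boundary ∂_1: C_1 → C_0 is given by ∂[p,q] = [q] − [p]. For instance
  ∂[0,2] = [2] − [0].
The resulting 5×10 matrix has rank 4, and its Smith normal form has invariant factors (1,1,1,1).

Boundary ∂_2: C_2 → C_1 sends each 2-simplex [p,q,r] to [q,r] − [p,r] + [p,q]. For instance
  ∂[2,3,4] = [3,4] − [2,4] + [2,3],
  ∂[0,1,2] = [1,2] − [0,2] + [0,1].
This gives a 10×10 integer matrix of rank 6; reducing to Smith normal form yields diagonal entries (1,1,1,1,1,1).

Boundary ∂_3: C_3 → C_2 sends each 3-simplex σ to the alternating sum Σ_i (−1)^i (σ with its i-th vertex removed). For instance
  ∂[0,1,2,4] = [1,2,4] − [0,2,4] + [0,1,4] − [0,1,2],
  ∂[0,2,3,4] = [2,3,4] − [0,3,4] + [0,2,4] − [0,2,3].
The 10×5 boundary matrix has rank 4 and Smith normal form diag(1,1,1,1).

Computing H_k = (kernel of ∂_k) / (image of ∂_{k+1}):

  H_0: rank C_0 − rank ∂_1 = 5 − 4 = 1, and the invariant factors of ∂_1 are all 1, so H_0 = Z.
  H_1: rank ker ∂_1 − rank ∂_2 = (10 − 4) − 6 = 0, and the invariant factors of ∂_2 are all 1, so H_1 = 0.
  H_2: rank ker ∂_2 − rank ∂_3 = (10 − 6) − 4 = 0, and the invariant factors of ∂_3 are all 1, so H_2 = 0.
  H_3: rank ker ∂_3 − rank ∂_4 = (5 − 4) − 0 = 1, and there is no ∂_4, so H_3 = Z.

As a check, the Euler characteristic is 5 − 10 + 10 − 5 = 0, which agrees with 1 − 0 + 0 − 1 = 0.

H_0 = Z,  H_1 = 0,  H_2 = 0,  H_3 = Z.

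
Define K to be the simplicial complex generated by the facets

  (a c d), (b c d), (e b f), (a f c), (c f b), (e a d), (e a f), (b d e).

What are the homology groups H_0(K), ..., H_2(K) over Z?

K has 6 vertices, 12 edges, 8 triangles.
rank ∂_0 = 0, rank ∂_1 = 5 ⇒ b_0 = 6 − 0 − 5 = 1; all invariant factors of ∂_1 are 1 so no torsion. So H_0 = Z.
rank ∂_1 = 5, rank ∂_2 = 7 ⇒ b_1 = 12 − 5 − 7 = 0; all invariant factors of ∂_2 are 1 so no torsion. So H_1 = 0.
rank ∂_2 = 7, rank ∂_3 = 0 ⇒ b_2 = 8 − 7 − 0 = 1. So H_2 = Z.

H_0 = Z,  H_1 = 0,  H_2 = Z.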